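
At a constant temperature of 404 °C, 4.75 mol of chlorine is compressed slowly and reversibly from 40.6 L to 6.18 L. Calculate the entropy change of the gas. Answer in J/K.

ΔS_gas = -74.3 J/K

For an isothermal ideal gas ΔS_gas = nR ln(V₂/V₁) = 4.75 × 8.314 × ln(6.18/40.6) = -74.3 J/K.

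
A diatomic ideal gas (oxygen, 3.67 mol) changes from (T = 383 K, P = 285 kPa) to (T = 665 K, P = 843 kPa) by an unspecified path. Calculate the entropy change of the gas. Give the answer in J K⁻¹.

ΔS = 25.8 J/K

ΔS = nC_p ln(T₂/T₁) − nR ln(P₂/P₁), with C_p = 7R/2 = 29.1 J mol⁻¹ K⁻¹ for a diatomic ideal gas.
ΔS = 3.67 × [29.1 × ln(665/383) − 8.314 × ln(843/285)] = 25.8 J/K.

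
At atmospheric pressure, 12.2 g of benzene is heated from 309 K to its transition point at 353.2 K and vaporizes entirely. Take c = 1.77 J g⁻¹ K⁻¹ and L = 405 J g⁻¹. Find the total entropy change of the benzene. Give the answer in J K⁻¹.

ΔS = 16.9 J/K

Warming step: ΔS₁ = m c ln(T_tr/T_i) = 12.2 × 1.77 × ln(353.2/309) = 2.887 J/K.
Phase change: ΔS₂ = +mL/T_tr = 12.2 × 405 / 353.2 = 13.99 J/K.
ΔS_total = (2.887) + (13.99) = 16.9 J/K.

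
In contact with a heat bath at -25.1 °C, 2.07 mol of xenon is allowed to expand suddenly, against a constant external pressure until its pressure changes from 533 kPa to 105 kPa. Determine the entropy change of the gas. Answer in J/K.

ΔS_gas = 28 J/K

Entropy is a state function, so ΔS_gas depends only on the end states.
For an isothermal ideal gas ΔS_gas = nR ln(P₁/P₂) = 2.07 × 8.314 × ln(533/105) = 28 J/K.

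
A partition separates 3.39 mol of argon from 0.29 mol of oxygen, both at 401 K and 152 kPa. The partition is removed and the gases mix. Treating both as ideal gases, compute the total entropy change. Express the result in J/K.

ΔS_mix = 8.44 J/K

Mole fractions: x_A = 3.39/3.68 = 0.921, x_B = 0.0788.
ΔS_mix = −R(n_A ln x_A + n_B ln x_B) = −8.314 × (3.39 ln 0.921 + 0.29 ln 0.0788) = 8.44 J/K.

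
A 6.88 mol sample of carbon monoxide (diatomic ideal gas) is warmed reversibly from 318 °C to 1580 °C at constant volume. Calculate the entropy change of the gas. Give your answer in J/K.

In kelvin: T₁ = 591.15 K, T₂ = 1853.15 K. At constant volume, ΔS = nC_V ln(T₂/T₁) with C_V = 5R/2 = 20.79 J mol⁻¹ K⁻¹.
ΔS = 6.88 × 20.79 × ln(1853.15/591.15) = 163 J/K.

ΔS = 163 J/K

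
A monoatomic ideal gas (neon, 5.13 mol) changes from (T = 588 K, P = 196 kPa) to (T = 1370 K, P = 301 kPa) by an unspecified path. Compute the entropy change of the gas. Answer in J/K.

ΔS = nC_p ln(T₂/T₁) − nR ln(P₂/P₁), with C_p = 5R/2 = 20.79 J mol⁻¹ K⁻¹ for a monoatomic ideal gas.
ΔS = 5.13 × [20.79 × ln(1370/588) − 8.314 × ln(301/196)] = 71.9 J/K.

ΔS = 71.9 J/K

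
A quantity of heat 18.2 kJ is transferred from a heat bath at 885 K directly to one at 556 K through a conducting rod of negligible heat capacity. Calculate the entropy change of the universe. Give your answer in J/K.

ΔS_total = 12.2 J/K

ΔS_hot = −Q/T_H = −18200/885 = -20.56 J/K and ΔS_cold = +Q/T_C = 18200/556 = 32.73 J/K.
ΔS_total = -20.56 + 32.73 = 12.2 J/K, positive as the second law requires.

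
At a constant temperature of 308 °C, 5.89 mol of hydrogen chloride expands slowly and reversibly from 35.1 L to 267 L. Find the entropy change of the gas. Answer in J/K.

For an isothermal ideal gas ΔS_gas = nR ln(V₂/V₁) = 5.89 × 8.314 × ln(267/35.1) = 99.4 J/K.

ΔS_gas = 99.4 J/K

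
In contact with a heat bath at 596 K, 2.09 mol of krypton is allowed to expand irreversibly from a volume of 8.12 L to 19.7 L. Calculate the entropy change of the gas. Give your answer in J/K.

Entropy is a state function, so ΔS_gas depends only on the end states.
For an isothermal ideal gas ΔS_gas = nR ln(V₂/V₁) = 2.09 × 8.314 × ln(19.7/8.12) = 15.4 J/K.

ΔS_gas = 15.4 J/K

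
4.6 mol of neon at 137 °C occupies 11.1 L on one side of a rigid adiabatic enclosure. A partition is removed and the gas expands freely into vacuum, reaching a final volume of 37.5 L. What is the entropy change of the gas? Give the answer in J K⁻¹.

For an ideal gas in free expansion Q = 0 and W = 0, so T is unchanged.
Entropy is a state function; using a reversible isothermal path, ΔS_gas = nR ln(V₂/V₁) = 4.6 × 8.314 × ln(37.5/11.1) = 46.6 J/K.

ΔS_gas = 46.6 J/K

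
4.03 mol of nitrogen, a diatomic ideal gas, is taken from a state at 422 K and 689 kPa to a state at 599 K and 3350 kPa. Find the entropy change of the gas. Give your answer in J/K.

ΔS = -11.9 J/K

ΔS = nC_p ln(T₂/T₁) − nR ln(P₂/P₁), with C_p = 7R/2 = 29.1 J mol⁻¹ K⁻¹ for a diatomic ideal gas.
ΔS = 4.03 × [29.1 × ln(599/422) − 8.314 × ln(3350/689)] = -11.9 J/K.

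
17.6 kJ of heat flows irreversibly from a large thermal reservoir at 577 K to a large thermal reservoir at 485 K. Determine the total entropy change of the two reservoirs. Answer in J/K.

ΔS_hot = −Q/T_H = −17600/577 = -30.5 J/K and ΔS_cold = +Q/T_C = 17600/485 = 36.29 J/K.
ΔS_total = -30.5 + 36.29 = 5.79 J/K, positive as the second law requires.

ΔS_total = 5.79 J/K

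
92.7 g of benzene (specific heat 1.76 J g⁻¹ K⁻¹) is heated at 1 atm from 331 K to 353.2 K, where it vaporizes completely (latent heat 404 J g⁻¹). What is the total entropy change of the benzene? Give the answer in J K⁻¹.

Warming step: ΔS₁ = m c ln(T_tr/T_i) = 92.7 × 1.76 × ln(353.2/331) = 10.59 J/K.
Phase change: ΔS₂ = +mL/T_tr = 92.7 × 404 / 353.2 = 106 J/K.
ΔS_total = (10.59) + (106) = 117 J/K.

ΔS = 117 J/K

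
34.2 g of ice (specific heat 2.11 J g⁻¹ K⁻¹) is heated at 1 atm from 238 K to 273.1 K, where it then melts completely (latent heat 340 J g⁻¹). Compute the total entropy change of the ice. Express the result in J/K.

Warming step: ΔS₁ = m c ln(T_tr/T_i) = 34.2 × 2.11 × ln(273.1/238) = 9.927 J/K.
Phase change: ΔS₂ = +mL/T_tr = 34.2 × 340 / 273.1 = 42.58 J/K.
ΔS_total = (9.927) + (42.58) = 52.5 J/K.

ΔS = 52.5 J/K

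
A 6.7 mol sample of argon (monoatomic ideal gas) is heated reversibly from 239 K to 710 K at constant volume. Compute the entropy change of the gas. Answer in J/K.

At constant volume, ΔS = nC_V ln(T₂/T₁) with C_V = 3R/2 = 12.47 J mol⁻¹ K⁻¹.
ΔS = 6.7 × 12.47 × ln(710/239) = 91 J/K.

ΔS = 91 J/K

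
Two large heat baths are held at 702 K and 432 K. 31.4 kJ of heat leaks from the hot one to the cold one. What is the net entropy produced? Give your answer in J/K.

ΔS_total = 28 J/K

ΔS_hot = −Q/T_H = −31400/702 = -44.73 J/K and ΔS_cold = +Q/T_C = 31400/432 = 72.69 J/K.
ΔS_total = -44.73 + 72.69 = 28 J/K, positive as the second law requires.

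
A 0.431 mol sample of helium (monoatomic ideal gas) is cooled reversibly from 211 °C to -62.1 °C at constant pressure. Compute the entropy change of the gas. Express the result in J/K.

ΔS = -7.44 J/K

In kelvin: T₁ = 484.15 K, T₂ = 211.05 K. At constant pressure, ΔS = nC_p ln(T₂/T₁) with C_p = 5R/2 = 20.79 J mol⁻¹ K⁻¹.
ΔS = 0.431 × 20.79 × ln(211.05/484.15) = -7.44 J/K.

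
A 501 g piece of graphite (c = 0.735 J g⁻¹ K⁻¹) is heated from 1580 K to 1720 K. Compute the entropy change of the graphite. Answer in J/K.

ΔS = 31.3 J/K

ΔS = ∫dQ_rev/T = m c ln(T₂/T₁) = 501 × 0.735 × ln(1720/1580) = 31.3 J/K.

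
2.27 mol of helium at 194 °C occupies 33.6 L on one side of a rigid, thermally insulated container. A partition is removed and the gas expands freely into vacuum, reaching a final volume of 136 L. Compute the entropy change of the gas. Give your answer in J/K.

ΔS_gas = 26.4 J/K

No heat is exchanged and no work is done, so the ideal-gas temperature stays constant.
Entropy is a state function; using a reversible isothermal path, ΔS_gas = nR ln(V₂/V₁) = 2.27 × 8.314 × ln(136/33.6) = 26.4 J/K.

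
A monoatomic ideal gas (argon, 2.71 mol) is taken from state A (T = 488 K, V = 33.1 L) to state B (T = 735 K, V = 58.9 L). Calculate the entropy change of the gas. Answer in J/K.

ΔS = 26.8 J/K

Entropy is a state function: ΔS = nC_V ln(T₂/T₁) + nR ln(V₂/V₁), with C_V = 3R/2 = 12.47 J mol⁻¹ K⁻¹ for a monoatomic ideal gas.
ΔS = 2.71 × [12.47 × ln(735/488) + 8.314 × ln(58.9/33.1)] = 26.8 J/K.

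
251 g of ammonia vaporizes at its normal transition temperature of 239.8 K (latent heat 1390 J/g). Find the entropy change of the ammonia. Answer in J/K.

ΔS = 1450 J/K

Heat absorbed by the substance: Q = mL = 251 × 1390 = 348890 J.
At constant T, ΔS = Q_rev/T = 348890 / 239.8 = 1450 J/K.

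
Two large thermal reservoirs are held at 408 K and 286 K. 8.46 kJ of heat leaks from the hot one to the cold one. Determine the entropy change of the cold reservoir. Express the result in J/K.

ΔS_cold = 29.6 J/K

The cold reservoir gains heat Q, so ΔS_cold = +Q/T_C = 8460/286 = 29.6 J/K.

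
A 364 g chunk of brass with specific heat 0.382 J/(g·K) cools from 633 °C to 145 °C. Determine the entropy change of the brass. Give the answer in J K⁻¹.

In kelvin: T₁ = 906.15 K, T₂ = 418.15 K. ΔS = ∫dQ_rev/T = m c ln(T₂/T₁) = 364 × 0.382 × ln(418.15/906.15) = -108 J/K.

ΔS = -108 J/K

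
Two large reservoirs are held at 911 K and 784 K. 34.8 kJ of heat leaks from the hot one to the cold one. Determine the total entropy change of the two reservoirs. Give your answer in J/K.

ΔS_hot = −Q/T_H = −34800/911 = -38.2 J/K and ΔS_cold = +Q/T_C = 34800/784 = 44.39 J/K.
ΔS_total = -38.2 + 44.39 = 6.19 J/K, positive as the second law requires.

ΔS_total = 6.19 J/K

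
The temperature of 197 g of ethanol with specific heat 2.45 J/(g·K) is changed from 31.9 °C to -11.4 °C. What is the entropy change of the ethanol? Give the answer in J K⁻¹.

In kelvin: T₁ = 305.05 K, T₂ = 261.75 K. ΔS = ∫dQ_rev/T = m c ln(T₂/T₁) = 197 × 2.45 × ln(261.75/305.05) = -73.9 J/K.

ΔS = -73.9 J/K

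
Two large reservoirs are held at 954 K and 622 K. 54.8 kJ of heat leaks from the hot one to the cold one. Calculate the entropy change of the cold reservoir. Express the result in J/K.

ΔS_cold = 88.1 J/K

The cold reservoir gains heat Q, so ΔS_cold = +Q/T_C = 54800/622 = 88.1 J/K.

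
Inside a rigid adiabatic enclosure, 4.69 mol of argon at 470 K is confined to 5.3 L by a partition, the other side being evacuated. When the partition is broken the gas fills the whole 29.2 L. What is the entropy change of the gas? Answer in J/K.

No heat is exchanged and no work is done, so the ideal-gas temperature stays constant.
Entropy is a state function; using a reversible isothermal path, ΔS_gas = nR ln(V₂/V₁) = 4.69 × 8.314 × ln(29.2/5.3) = 66.5 J/K.

ΔS_gas = 66.5 J/K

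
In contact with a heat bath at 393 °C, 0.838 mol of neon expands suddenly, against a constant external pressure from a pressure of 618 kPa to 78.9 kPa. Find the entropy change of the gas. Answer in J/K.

ΔS_gas = 14.3 J/K

Entropy is a state function, so ΔS_gas depends only on the end states.
For an isothermal ideal gas ΔS_gas = nR ln(P₁/P₂) = 0.838 × 8.314 × ln(618/78.9) = 14.3 J/K.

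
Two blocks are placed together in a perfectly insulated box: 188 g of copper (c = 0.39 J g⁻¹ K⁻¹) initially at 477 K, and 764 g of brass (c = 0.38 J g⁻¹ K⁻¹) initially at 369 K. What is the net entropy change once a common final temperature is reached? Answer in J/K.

Energy balance: T_f = (m₁c₁T₁ + m₂c₂T₂)/(m₁c₁ + m₂c₂) = 390.78 K.
ΔS₁ = m₁c₁ ln(T_f/T₁) = 73.32 × ln(390.78/477) = -14.62 J/K.
ΔS₂ = m₂c₂ ln(T_f/T₂) = 290.32 × ln(390.78/369) = 16.65 J/K.
ΔS_total = -14.62 + 16.65 = 2.03 J/K.

ΔS_total = 2.03 J/K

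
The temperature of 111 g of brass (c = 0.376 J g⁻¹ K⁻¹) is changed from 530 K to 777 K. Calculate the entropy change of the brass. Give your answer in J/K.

ΔS = ∫dQ_rev/T = m c ln(T₂/T₁) = 111 × 0.376 × ln(777/530) = 16 J/K.

ΔS = 16 J/K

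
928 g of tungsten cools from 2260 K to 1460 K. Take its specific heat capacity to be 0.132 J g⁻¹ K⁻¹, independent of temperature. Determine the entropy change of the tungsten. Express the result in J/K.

ΔS = -53.5 J/K

ΔS = ∫dQ_rev/T = m c ln(T₂/T₁) = 928 × 0.132 × ln(1460/2260) = -53.5 J/K.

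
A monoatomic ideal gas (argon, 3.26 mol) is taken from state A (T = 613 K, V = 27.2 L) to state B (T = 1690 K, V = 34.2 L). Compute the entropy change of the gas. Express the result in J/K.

Entropy is a state function: ΔS = nC_V ln(T₂/T₁) + nR ln(V₂/V₁), with C_V = 3R/2 = 12.47 J mol⁻¹ K⁻¹ for a monoatomic ideal gas.
ΔS = 3.26 × [12.47 × ln(1690/613) + 8.314 × ln(34.2/27.2)] = 47.4 J/K.

ΔS = 47.4 J/K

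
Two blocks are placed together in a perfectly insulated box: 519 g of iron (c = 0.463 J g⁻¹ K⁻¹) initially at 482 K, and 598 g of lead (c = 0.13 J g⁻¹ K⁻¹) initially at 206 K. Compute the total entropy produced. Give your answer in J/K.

ΔS_total = 18.1 J/K

Energy balance: T_f = (m₁c₁T₁ + m₂c₂T₂)/(m₁c₁ + m₂c₂) = 414.54 K.
ΔS₁ = m₁c₁ ln(T_f/T₁) = 240.297 × ln(414.54/482) = -36.23 J/K.
ΔS₂ = m₂c₂ ln(T_f/T₂) = 77.74 × ln(414.54/206) = 54.36 J/K.
ΔS_total = -36.23 + 54.36 = 18.1 J/K.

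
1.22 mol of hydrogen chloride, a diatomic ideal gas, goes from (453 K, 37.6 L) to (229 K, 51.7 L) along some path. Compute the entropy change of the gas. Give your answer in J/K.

ΔS = -14.1 J/K

Entropy is a state function: ΔS = nC_V ln(T₂/T₁) + nR ln(V₂/V₁), with C_V = 5R/2 = 20.79 J mol⁻¹ K⁻¹ for a diatomic ideal gas.
ΔS = 1.22 × [20.79 × ln(229/453) + 8.314 × ln(51.7/37.6)] = -14.1 J/K.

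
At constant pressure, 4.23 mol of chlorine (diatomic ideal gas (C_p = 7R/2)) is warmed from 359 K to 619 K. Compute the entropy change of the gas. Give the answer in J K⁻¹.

At constant pressure, ΔS = nC_p ln(T₂/T₁) with C_p = 7R/2 = 29.1 J mol⁻¹ K⁻¹.
ΔS = 4.23 × 29.1 × ln(619/359) = 67.1 J/K.

ΔS = 67.1 J/K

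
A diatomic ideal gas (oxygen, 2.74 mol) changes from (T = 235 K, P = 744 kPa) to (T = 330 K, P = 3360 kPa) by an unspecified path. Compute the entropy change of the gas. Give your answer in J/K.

ΔS = -7.28 J/K

ΔS = nC_p ln(T₂/T₁) − nR ln(P₂/P₁), with C_p = 7R/2 = 29.1 J mol⁻¹ K⁻¹ for a diatomic ideal gas.
ΔS = 2.74 × [29.1 × ln(330/235) − 8.314 × ln(3360/744)] = -7.28 J/K.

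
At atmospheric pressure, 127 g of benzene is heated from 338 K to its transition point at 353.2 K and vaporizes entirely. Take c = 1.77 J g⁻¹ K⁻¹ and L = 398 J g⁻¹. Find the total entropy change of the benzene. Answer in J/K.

ΔS = 153 J/K

Warming step: ΔS₁ = m c ln(T_tr/T_i) = 127 × 1.77 × ln(353.2/338) = 9.888 J/K.
Phase change: ΔS₂ = +mL/T_tr = 127 × 398 / 353.2 = 143.1 J/K.
ΔS_total = (9.888) + (143.1) = 153 J/K.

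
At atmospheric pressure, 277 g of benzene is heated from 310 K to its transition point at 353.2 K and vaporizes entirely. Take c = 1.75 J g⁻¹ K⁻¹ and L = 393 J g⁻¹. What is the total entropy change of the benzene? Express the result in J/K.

ΔS = 371 J/K

Warming step: ΔS₁ = m c ln(T_tr/T_i) = 277 × 1.75 × ln(353.2/310) = 63.24 J/K.
Phase change: ΔS₂ = +mL/T_tr = 277 × 393 / 353.2 = 308.2 J/K.
ΔS_total = (63.24) + (308.2) = 371 J/K.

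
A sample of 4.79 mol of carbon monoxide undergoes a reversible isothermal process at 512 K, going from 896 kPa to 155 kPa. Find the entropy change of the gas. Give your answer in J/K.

ΔS_gas = 69.9 J/K

For an isothermal ideal gas ΔS_gas = nR ln(P₁/P₂) = 4.79 × 8.314 × ln(896/155) = 69.9 J/K.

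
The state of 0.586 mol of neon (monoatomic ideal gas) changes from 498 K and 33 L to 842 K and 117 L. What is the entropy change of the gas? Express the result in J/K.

Entropy is a state function: ΔS = nC_V ln(T₂/T₁) + nR ln(V₂/V₁), with C_V = 3R/2 = 12.47 J mol⁻¹ K⁻¹ for a monoatomic ideal gas.
ΔS = 0.586 × [12.47 × ln(842/498) + 8.314 × ln(117/33)] = 10 J/K.

ΔS = 10 J/K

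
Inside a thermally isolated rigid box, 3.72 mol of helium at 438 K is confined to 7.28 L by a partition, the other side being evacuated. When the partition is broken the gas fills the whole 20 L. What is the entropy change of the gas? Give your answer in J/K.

For an ideal gas in free expansion Q = 0 and W = 0, so T is unchanged.
Entropy is a state function; using a reversible isothermal path, ΔS_gas = nR ln(V₂/V₁) = 3.72 × 8.314 × ln(20/7.28) = 31.3 J/K.

ΔS_gas = 31.3 J/K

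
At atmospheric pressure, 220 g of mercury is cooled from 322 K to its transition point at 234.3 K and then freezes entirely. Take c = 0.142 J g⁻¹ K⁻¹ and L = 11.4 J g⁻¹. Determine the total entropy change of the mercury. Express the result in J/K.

ΔS = -20.6 J/K

Cooling step: ΔS₁ = m c ln(T_tr/T_i) = 220 × 0.142 × ln(234.3/322) = -9.933 J/K.
Phase change: ΔS₂ = −mL/T_tr = −220 × 11.4 / 234.3 = -10.7 J/K.
ΔS_total = (-9.933) + (-10.7) = -20.6 J/K.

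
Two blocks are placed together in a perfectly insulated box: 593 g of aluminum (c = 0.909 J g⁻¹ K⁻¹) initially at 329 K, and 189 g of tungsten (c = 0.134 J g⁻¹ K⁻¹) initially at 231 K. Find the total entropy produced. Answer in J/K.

ΔS_total = 1.36 J/K

Energy balance: T_f = (m₁c₁T₁ + m₂c₂T₂)/(m₁c₁ + m₂c₂) = 324.6 K.
ΔS₁ = m₁c₁ ln(T_f/T₁) = 539.037 × ln(324.6/329) = -7.254 J/K.
ΔS₂ = m₂c₂ ln(T_f/T₂) = 25.326 × ln(324.6/231) = 8.615 J/K.
ΔS_total = -7.254 + 8.615 = 1.36 J/K.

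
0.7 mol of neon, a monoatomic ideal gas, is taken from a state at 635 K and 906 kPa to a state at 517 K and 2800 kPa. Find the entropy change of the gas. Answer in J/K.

ΔS = -9.56 J/K

ΔS = nC_p ln(T₂/T₁) − nR ln(P₂/P₁), with C_p = 5R/2 = 20.79 J mol⁻¹ K⁻¹ for a monoatomic ideal gas.
ΔS = 0.7 × [20.79 × ln(517/635) − 8.314 × ln(2800/906)] = -9.56 J/K.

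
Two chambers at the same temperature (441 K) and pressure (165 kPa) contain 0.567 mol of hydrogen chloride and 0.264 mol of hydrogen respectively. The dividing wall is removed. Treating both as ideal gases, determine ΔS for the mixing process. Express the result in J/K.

Mole fractions: x_A = 0.567/0.831 = 0.682, x_B = 0.318.
ΔS_mix = −R(n_A ln x_A + n_B ln x_B) = −8.314 × (0.567 ln 0.682 + 0.264 ln 0.318) = 4.32 J/K.

ΔS_mix = 4.32 J/K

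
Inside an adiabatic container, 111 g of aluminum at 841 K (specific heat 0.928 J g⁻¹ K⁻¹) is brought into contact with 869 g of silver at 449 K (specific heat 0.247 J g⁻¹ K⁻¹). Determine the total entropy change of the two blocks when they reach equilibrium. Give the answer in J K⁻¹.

Energy balance: T_f = (m₁c₁T₁ + m₂c₂T₂)/(m₁c₁ + m₂c₂) = 576.12 K.
ΔS₁ = m₁c₁ ln(T_f/T₁) = 103.008 × ln(576.12/841) = -38.97 J/K.
ΔS₂ = m₂c₂ ln(T_f/T₂) = 214.643 × ln(576.12/449) = 53.51 J/K.
ΔS_total = -38.97 + 53.51 = 14.5 J/K.

ΔS_total = 14.5 J/K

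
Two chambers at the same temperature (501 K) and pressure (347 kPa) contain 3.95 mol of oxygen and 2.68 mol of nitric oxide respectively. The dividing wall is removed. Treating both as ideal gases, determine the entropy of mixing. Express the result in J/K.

ΔS_mix = 37.2 J/K

Mole fractions: x_A = 3.95/6.63 = 0.596, x_B = 0.404.
ΔS_mix = −R(n_A ln x_A + n_B ln x_B) = −8.314 × (3.95 ln 0.596 + 2.68 ln 0.404) = 37.2 J/K.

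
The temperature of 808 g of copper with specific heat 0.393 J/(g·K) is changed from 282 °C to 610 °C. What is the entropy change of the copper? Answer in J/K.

In kelvin: T₁ = 555.15 K, T₂ = 883.15 K. ΔS = ∫dQ_rev/T = m c ln(T₂/T₁) = 808 × 0.393 × ln(883.15/555.15) = 147 J/K.

ΔS = 147 J/K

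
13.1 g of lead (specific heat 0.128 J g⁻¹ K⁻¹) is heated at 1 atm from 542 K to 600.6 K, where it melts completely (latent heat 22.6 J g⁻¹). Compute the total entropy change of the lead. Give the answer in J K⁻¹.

ΔS = 0.665 J/K

Warming step: ΔS₁ = m c ln(T_tr/T_i) = 13.1 × 0.128 × ln(600.6/542) = 0.1721 J/K.
Phase change: ΔS₂ = +mL/T_tr = 13.1 × 22.6 / 600.6 = 0.4929 J/K.
ΔS_total = (0.1721) + (0.4929) = 0.665 J/K.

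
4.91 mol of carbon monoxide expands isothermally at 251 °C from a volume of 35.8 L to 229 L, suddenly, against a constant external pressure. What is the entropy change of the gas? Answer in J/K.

Entropy is a state function, so ΔS_gas depends only on the end states.
For an isothermal ideal gas ΔS_gas = nR ln(V₂/V₁) = 4.91 × 8.314 × ln(229/35.8) = 75.8 J/K.

ΔS_gas = 75.8 J/K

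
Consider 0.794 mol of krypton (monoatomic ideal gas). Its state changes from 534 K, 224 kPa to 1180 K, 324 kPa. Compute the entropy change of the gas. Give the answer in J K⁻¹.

ΔS = nC_p ln(T₂/T₁) − nR ln(P₂/P₁), with C_p = 5R/2 = 20.79 J mol⁻¹ K⁻¹ for a monoatomic ideal gas.
ΔS = 0.794 × [20.79 × ln(1180/534) − 8.314 × ln(324/224)] = 10.6 J/K.

ΔS = 10.6 J/K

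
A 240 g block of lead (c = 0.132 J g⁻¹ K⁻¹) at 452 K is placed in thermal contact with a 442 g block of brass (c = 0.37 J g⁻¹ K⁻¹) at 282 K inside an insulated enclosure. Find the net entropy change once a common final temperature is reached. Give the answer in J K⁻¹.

Energy balance: T_f = (m₁c₁T₁ + m₂c₂T₂)/(m₁c₁ + m₂c₂) = 309.59 K.
ΔS₁ = m₁c₁ ln(T_f/T₁) = 31.68 × ln(309.59/452) = -11.99 J/K.
ΔS₂ = m₂c₂ ln(T_f/T₂) = 163.54 × ln(309.59/282) = 15.26 J/K.
ΔS_total = -11.99 + 15.26 = 3.27 J/K.

ΔS_total = 3.27 J/K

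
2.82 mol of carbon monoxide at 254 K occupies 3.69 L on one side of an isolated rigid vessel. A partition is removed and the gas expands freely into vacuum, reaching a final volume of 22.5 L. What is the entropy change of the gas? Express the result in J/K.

ΔS_gas = 42.4 J/K

For an ideal gas in free expansion Q = 0 and W = 0, so T is unchanged.
Entropy is a state function; using a reversible isothermal path, ΔS_gas = nR ln(V₂/V₁) = 2.82 × 8.314 × ln(22.5/3.69) = 42.4 J/K.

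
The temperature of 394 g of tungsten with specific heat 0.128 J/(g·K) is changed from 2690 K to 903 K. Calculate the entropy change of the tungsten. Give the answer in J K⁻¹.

ΔS = -55.1 J/K

ΔS = ∫dQ_rev/T = m c ln(T₂/T₁) = 394 × 0.128 × ln(903/2690) = -55.1 J/K.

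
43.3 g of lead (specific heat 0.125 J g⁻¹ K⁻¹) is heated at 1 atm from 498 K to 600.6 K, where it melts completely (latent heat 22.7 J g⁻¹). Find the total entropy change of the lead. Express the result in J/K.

ΔS = 2.65 J/K

Warming step: ΔS₁ = m c ln(T_tr/T_i) = 43.3 × 0.125 × ln(600.6/498) = 1.014 J/K.
Phase change: ΔS₂ = +mL/T_tr = 43.3 × 22.7 / 600.6 = 1.637 J/K.
ΔS_total = (1.014) + (1.637) = 2.65 J/K.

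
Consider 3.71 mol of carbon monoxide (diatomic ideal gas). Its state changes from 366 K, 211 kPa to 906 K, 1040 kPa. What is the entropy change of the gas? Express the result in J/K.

ΔS = nC_p ln(T₂/T₁) − nR ln(P₂/P₁), with C_p = 7R/2 = 29.1 J mol⁻¹ K⁻¹ for a diatomic ideal gas.
ΔS = 3.71 × [29.1 × ln(906/366) − 8.314 × ln(1040/211)] = 48.7 J/K.

ΔS = 48.7 J/K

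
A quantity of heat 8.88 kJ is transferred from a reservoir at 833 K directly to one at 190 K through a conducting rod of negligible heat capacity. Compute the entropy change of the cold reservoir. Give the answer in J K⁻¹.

ΔS_cold = 46.7 J/K

The cold reservoir gains heat Q, so ΔS_cold = +Q/T_C = 8880/190 = 46.7 J/K.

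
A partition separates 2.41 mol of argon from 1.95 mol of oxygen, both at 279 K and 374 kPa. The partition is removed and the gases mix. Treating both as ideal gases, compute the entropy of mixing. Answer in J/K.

Mole fractions: x_A = 2.41/4.36 = 0.553, x_B = 0.447.
ΔS_mix = −R(n_A ln x_A + n_B ln x_B) = −8.314 × (2.41 ln 0.553 + 1.95 ln 0.447) = 24.9 J/K.

ΔS_mix = 24.9 J/K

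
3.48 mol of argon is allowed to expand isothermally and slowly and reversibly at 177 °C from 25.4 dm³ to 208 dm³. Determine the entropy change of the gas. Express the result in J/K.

ΔS_gas = 60.8 J/K

For an isothermal ideal gas ΔS_gas = nR ln(V₂/V₁) = 3.48 × 8.314 × ln(208/25.4) = 60.8 J/K.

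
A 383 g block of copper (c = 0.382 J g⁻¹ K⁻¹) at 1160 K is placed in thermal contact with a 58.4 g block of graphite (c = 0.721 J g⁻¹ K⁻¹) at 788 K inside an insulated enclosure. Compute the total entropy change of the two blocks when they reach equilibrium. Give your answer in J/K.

ΔS_total = 2.27 J/K

Energy balance: T_f = (m₁c₁T₁ + m₂c₂T₂)/(m₁c₁ + m₂c₂) = 1076.9 K.
ΔS₁ = m₁c₁ ln(T_f/T₁) = 146.306 × ln(1076.9/1160) = -10.88 J/K.
ΔS₂ = m₂c₂ ln(T_f/T₂) = 42.1064 × ln(1076.9/788) = 13.15 J/K.
ΔS_total = -10.88 + 13.15 = 2.27 J/K.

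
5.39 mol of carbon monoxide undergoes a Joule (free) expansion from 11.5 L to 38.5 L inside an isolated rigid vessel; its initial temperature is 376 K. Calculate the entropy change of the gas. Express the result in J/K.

For an ideal gas in free expansion Q = 0 and W = 0, so T is unchanged.
Entropy is a state function; using a reversible isothermal path, ΔS_gas = nR ln(V₂/V₁) = 5.39 × 8.314 × ln(38.5/11.5) = 54.1 J/K.

ΔS_gas = 54.1 J/K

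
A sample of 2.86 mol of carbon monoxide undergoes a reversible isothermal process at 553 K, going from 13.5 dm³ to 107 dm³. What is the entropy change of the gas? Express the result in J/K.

For an isothermal ideal gas ΔS_gas = nR ln(V₂/V₁) = 2.86 × 8.314 × ln(107/13.5) = 49.2 J/K.

ΔS_gas = 49.2 J/K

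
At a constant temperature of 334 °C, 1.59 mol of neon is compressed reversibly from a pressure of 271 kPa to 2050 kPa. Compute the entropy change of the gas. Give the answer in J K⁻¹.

For an isothermal ideal gas ΔS_gas = nR ln(P₁/P₂) = 1.59 × 8.314 × ln(271/2050) = -26.7 J/K.

ΔS_gas = -26.7 J/K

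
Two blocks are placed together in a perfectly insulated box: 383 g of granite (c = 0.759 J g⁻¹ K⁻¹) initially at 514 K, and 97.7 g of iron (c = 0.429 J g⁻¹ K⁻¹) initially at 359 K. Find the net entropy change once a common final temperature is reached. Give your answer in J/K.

Energy balance: T_f = (m₁c₁T₁ + m₂c₂T₂)/(m₁c₁ + m₂c₂) = 494.47 K.
ΔS₁ = m₁c₁ ln(T_f/T₁) = 290.697 × ln(494.47/514) = -11.26 J/K.
ΔS₂ = m₂c₂ ln(T_f/T₂) = 41.9133 × ln(494.47/359) = 13.42 J/K.
ΔS_total = -11.26 + 13.42 = 2.16 J/K.

ΔS_total = 2.16 J/K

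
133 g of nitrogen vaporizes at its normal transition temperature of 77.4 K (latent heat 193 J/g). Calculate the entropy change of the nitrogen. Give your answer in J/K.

Heat absorbed by the substance: Q = mL = 133 × 193 = 25669 J.
At constant T, ΔS = Q_rev/T = 25669 / 77.4 = 332 J/K.

ΔS = 332 J/K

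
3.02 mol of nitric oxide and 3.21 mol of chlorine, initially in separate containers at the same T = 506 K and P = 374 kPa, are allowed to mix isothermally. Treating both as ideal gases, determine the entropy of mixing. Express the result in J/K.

ΔS_mix = 35.9 J/K

Mole fractions: x_A = 3.02/6.23 = 0.485, x_B = 0.515.
ΔS_mix = −R(n_A ln x_A + n_B ln x_B) = −8.314 × (3.02 ln 0.485 + 3.21 ln 0.515) = 35.9 J/K.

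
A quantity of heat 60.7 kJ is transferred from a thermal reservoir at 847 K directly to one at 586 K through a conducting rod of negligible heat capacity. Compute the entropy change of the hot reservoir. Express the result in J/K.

The hot reservoir loses heat Q, so ΔS_hot = −Q/T_H = −60700/847 = -71.7 J/K.

ΔS_hot = -71.7 J/K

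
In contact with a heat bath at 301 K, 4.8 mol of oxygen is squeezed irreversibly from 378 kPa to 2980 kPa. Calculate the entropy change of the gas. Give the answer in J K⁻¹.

Entropy is a state function, so ΔS_gas depends only on the end states.
For an isothermal ideal gas ΔS_gas = nR ln(P₁/P₂) = 4.8 × 8.314 × ln(378/2980) = -82.4 J/K.

ΔS_gas = -82.4 J/K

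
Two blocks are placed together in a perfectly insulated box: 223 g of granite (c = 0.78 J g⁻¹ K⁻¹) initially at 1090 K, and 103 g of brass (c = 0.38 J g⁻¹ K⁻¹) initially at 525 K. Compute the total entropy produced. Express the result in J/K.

ΔS_total = 7.27 J/K

Energy balance: T_f = (m₁c₁T₁ + m₂c₂T₂)/(m₁c₁ + m₂c₂) = 986.22 K.
ΔS₁ = m₁c₁ ln(T_f/T₁) = 173.94 × ln(986.22/1090) = -17.404 J/K.
ΔS₂ = m₂c₂ ln(T_f/T₂) = 39.14 × ln(986.22/525) = 24.677 J/K.
ΔS_total = -17.404 + 24.677 = 7.27 J/K.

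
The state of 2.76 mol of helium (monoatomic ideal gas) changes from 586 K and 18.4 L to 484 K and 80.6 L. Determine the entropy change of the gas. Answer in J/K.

Entropy is a state function: ΔS = nC_V ln(T₂/T₁) + nR ln(V₂/V₁), with C_V = 3R/2 = 12.47 J mol⁻¹ K⁻¹ for a monoatomic ideal gas.
ΔS = 2.76 × [12.47 × ln(484/586) + 8.314 × ln(80.6/18.4)] = 27.3 J/K.

ΔS = 27.3 J/K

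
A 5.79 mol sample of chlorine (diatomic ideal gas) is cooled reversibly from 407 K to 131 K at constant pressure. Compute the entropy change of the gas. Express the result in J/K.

ΔS = -191 J/K

At constant pressure, ΔS = nC_p ln(T₂/T₁) with C_p = 7R/2 = 29.1 J mol⁻¹ K⁻¹.
ΔS = 5.79 × 29.1 × ln(131/407) = -191 J/K.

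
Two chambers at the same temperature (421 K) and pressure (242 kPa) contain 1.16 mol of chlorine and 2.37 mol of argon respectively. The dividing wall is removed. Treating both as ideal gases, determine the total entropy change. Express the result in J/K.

ΔS_mix = 18.6 J/K

Mole fractions: x_A = 1.16/3.53 = 0.329, x_B = 0.671.
ΔS_mix = −R(n_A ln x_A + n_B ln x_B) = −8.314 × (1.16 ln 0.329 + 2.37 ln 0.671) = 18.6 J/K.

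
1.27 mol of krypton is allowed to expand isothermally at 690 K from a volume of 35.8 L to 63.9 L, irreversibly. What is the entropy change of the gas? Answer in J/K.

Entropy is a state function, so ΔS_gas depends only on the end states.
For an isothermal ideal gas ΔS_gas = nR ln(V₂/V₁) = 1.27 × 8.314 × ln(63.9/35.8) = 6.12 J/K.

ΔS_gas = 6.12 J/K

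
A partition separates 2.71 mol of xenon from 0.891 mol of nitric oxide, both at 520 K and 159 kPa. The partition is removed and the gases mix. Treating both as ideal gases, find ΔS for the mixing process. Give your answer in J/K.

ΔS_mix = 16.8 J/K

Mole fractions: x_A = 2.71/3.6 = 0.753, x_B = 0.247.
ΔS_mix = −R(n_A ln x_A + n_B ln x_B) = −8.314 × (2.71 ln 0.753 + 0.891 ln 0.247) = 16.8 J/K.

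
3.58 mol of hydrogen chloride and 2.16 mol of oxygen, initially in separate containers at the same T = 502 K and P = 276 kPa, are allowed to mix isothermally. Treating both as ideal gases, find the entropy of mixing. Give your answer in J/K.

ΔS_mix = 31.6 J/K

Mole fractions: x_A = 3.58/5.74 = 0.624, x_B = 0.376.
ΔS_mix = −R(n_A ln x_A + n_B ln x_B) = −8.314 × (3.58 ln 0.624 + 2.16 ln 0.376) = 31.6 J/K.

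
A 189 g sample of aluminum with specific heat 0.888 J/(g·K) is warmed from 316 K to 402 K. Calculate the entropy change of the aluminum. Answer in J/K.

ΔS = 40.4 J/K

ΔS = ∫dQ_rev/T = m c ln(T₂/T₁) = 189 × 0.888 × ln(402/316) = 40.4 J/K.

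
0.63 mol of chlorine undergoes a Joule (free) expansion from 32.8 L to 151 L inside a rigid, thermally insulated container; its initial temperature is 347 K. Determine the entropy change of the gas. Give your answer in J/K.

ΔS_gas = 8 J/K

No heat is exchanged and no work is done, so the ideal-gas temperature stays constant.
Entropy is a state function; using a reversible isothermal path, ΔS_gas = nR ln(V₂/V₁) = 0.63 × 8.314 × ln(151/32.8) = 8 J/K.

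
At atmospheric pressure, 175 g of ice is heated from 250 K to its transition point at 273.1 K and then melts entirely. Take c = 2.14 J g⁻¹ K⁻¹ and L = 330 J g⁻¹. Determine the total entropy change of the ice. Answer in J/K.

ΔS = 245 J/K

Warming step: ΔS₁ = m c ln(T_tr/T_i) = 175 × 2.14 × ln(273.1/250) = 33.1 J/K.
Phase change: ΔS₂ = +mL/T_tr = 175 × 330 / 273.1 = 211.5 J/K.
ΔS_total = (33.1) + (211.5) = 245 J/K.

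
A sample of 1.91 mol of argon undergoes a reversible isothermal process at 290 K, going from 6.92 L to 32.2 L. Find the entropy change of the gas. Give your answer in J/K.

ΔS_gas = 24.4 J/K

For an isothermal ideal gas ΔS_gas = nR ln(V₂/V₁) = 1.91 × 8.314 × ln(32.2/6.92) = 24.4 J/K.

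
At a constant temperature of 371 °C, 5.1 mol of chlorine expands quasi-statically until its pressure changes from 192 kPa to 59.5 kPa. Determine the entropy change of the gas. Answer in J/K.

ΔS_gas = 49.7 J/K

For an isothermal ideal gas ΔS_gas = nR ln(P₁/P₂) = 5.1 × 8.314 × ln(192/59.5) = 49.7 J/K.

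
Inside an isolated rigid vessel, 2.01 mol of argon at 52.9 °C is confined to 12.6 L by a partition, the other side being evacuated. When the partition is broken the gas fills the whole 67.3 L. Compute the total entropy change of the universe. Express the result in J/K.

ΔS_universe = 28 J/K

For an ideal gas in free expansion Q = 0 and W = 0, so T is unchanged.
Entropy is a state function; using a reversible isothermal path, ΔS_gas = nR ln(V₂/V₁) = 2.01 × 8.314 × ln(67.3/12.6) = 28 J/K.
The insulated surroundings exchange no heat, so ΔS_surr = 0 and ΔS_universe = ΔS_gas.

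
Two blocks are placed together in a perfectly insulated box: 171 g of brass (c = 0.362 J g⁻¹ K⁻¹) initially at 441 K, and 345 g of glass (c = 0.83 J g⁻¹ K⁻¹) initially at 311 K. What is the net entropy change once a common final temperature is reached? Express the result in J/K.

Energy balance: T_f = (m₁c₁T₁ + m₂c₂T₂)/(m₁c₁ + m₂c₂) = 334.11 K.
ΔS₁ = m₁c₁ ln(T_f/T₁) = 61.902 × ln(334.11/441) = -17.18 J/K.
ΔS₂ = m₂c₂ ln(T_f/T₂) = 286.35 × ln(334.11/311) = 20.52 J/K.
ΔS_total = -17.18 + 20.52 = 3.34 J/K.

ΔS_total = 3.34 J/K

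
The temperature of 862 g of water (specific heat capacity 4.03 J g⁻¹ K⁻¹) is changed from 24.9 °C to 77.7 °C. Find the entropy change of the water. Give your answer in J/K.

In kelvin: T₁ = 298.05 K, T₂ = 350.85 K. ΔS = ∫dQ_rev/T = m c ln(T₂/T₁) = 862 × 4.03 × ln(350.85/298.05) = 567 J/K.

ΔS = 567 J/K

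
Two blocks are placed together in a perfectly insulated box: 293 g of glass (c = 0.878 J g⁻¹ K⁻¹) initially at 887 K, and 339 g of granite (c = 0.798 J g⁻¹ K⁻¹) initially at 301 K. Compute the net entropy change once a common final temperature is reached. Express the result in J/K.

Energy balance: T_f = (m₁c₁T₁ + m₂c₂T₂)/(m₁c₁ + m₂c₂) = 586.63 K.
ΔS₁ = m₁c₁ ln(T_f/T₁) = 257.254 × ln(586.63/887) = -106.36 J/K.
ΔS₂ = m₂c₂ ln(T_f/T₂) = 270.522 × ln(586.63/301) = 180.52 J/K.
ΔS_total = -106.36 + 180.52 = 74.2 J/K.

ΔS_total = 74.2 J/K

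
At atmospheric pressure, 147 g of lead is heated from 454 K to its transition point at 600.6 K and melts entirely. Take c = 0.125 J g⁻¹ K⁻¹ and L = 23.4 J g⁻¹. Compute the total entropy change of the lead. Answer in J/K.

Warming step: ΔS₁ = m c ln(T_tr/T_i) = 147 × 0.125 × ln(600.6/454) = 5.142 J/K.
Phase change: ΔS₂ = +mL/T_tr = 147 × 23.4 / 600.6 = 5.727 J/K.
ΔS_total = (5.142) + (5.727) = 10.9 J/K.

ΔS = 10.9 J/K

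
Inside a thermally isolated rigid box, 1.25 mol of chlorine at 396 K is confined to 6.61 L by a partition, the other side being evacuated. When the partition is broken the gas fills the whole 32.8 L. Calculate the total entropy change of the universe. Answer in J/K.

ΔS_universe = 16.6 J/K

No heat is exchanged and no work is done, so the ideal-gas temperature stays constant.
Entropy is a state function; using a reversible isothermal path, ΔS_gas = nR ln(V₂/V₁) = 1.25 × 8.314 × ln(32.8/6.61) = 16.6 J/K.
The insulated surroundings exchange no heat, so ΔS_surr = 0 and ΔS_universe = ΔS_gas.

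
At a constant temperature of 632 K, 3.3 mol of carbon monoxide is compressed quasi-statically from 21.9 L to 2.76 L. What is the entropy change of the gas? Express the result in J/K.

For an isothermal ideal gas ΔS_gas = nR ln(V₂/V₁) = 3.3 × 8.314 × ln(2.76/21.9) = -56.8 J/K.

ΔS_gas = -56.8 J/K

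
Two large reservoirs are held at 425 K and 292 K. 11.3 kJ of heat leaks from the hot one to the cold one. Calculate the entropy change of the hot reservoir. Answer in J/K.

The hot reservoir loses heat Q, so ΔS_hot = −Q/T_H = −11300/425 = -26.6 J/K.

ΔS_hot = -26.6 J/K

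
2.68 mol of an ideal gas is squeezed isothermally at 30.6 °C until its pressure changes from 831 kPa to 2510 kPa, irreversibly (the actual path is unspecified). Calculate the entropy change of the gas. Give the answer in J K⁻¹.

Entropy is a state function, so ΔS_gas depends only on the end states.
For an isothermal ideal gas ΔS_gas = nR ln(P₁/P₂) = 2.68 × 8.314 × ln(831/2510) = -24.6 J/K.

ΔS_gas = -24.6 J/K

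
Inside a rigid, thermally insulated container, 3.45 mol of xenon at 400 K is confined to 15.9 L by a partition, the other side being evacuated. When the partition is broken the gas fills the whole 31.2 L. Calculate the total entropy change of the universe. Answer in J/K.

For an ideal gas in free expansion Q = 0 and W = 0, so T is unchanged.
Entropy is a state function; using a reversible isothermal path, ΔS_gas = nR ln(V₂/V₁) = 3.45 × 8.314 × ln(31.2/15.9) = 19.3 J/K.
The insulated surroundings exchange no heat, so ΔS_surr = 0 and ΔS_universe = ΔS_gas.

ΔS_universe = 19.3 J/K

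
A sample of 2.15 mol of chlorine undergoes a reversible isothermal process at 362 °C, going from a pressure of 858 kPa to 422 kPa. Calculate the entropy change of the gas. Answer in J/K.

For an isothermal ideal gas ΔS_gas = nR ln(P₁/P₂) = 2.15 × 8.314 × ln(858/422) = 12.7 J/K.

ΔS_gas = 12.7 J/K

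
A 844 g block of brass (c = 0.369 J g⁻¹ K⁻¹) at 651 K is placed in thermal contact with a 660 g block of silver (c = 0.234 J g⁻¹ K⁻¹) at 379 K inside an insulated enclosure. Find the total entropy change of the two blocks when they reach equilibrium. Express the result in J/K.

Energy balance: T_f = (m₁c₁T₁ + m₂c₂T₂)/(m₁c₁ + m₂c₂) = 560.83 K.
ΔS₁ = m₁c₁ ln(T_f/T₁) = 311.436 × ln(560.83/651) = -46.43 J/K.
ΔS₂ = m₂c₂ ln(T_f/T₂) = 154.44 × ln(560.83/379) = 60.52 J/K.
ΔS_total = -46.43 + 60.52 = 14.1 J/K.

ΔS_total = 14.1 J/K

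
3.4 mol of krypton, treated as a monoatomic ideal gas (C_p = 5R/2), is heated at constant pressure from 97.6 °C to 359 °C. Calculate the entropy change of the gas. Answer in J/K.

ΔS = 37.7 J/K

In kelvin: T₁ = 370.75 K, T₂ = 632.15 K. At constant pressure, ΔS = nC_p ln(T₂/T₁) with C_p = 5R/2 = 20.79 J mol⁻¹ K⁻¹.
ΔS = 3.4 × 20.79 × ln(632.15/370.75) = 37.7 J/K.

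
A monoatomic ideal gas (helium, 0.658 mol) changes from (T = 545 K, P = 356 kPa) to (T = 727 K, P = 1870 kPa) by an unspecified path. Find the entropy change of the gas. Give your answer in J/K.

ΔS = -5.13 J/K

ΔS = nC_p ln(T₂/T₁) − nR ln(P₂/P₁), with C_p = 5R/2 = 20.79 J mol⁻¹ K⁻¹ for a monoatomic ideal gas.
ΔS = 0.658 × [20.79 × ln(727/545) − 8.314 × ln(1870/356)] = -5.13 J/K.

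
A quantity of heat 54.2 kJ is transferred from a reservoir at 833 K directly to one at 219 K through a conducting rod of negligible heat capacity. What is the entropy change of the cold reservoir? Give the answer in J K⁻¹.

ΔS_cold = 247 J/K

The cold reservoir gains heat Q, so ΔS_cold = +Q/T_C = 54200/219 = 247 J/K.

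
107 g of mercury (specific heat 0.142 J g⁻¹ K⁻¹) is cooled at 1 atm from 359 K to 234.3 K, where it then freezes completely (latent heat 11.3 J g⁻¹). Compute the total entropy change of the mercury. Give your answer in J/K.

Cooling step: ΔS₁ = m c ln(T_tr/T_i) = 107 × 0.142 × ln(234.3/359) = -6.484 J/K.
Phase change: ΔS₂ = −mL/T_tr = −107 × 11.3 / 234.3 = -5.16 J/K.
ΔS_total = (-6.484) + (-5.16) = -11.6 J/K.

ΔS = -11.6 J/K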